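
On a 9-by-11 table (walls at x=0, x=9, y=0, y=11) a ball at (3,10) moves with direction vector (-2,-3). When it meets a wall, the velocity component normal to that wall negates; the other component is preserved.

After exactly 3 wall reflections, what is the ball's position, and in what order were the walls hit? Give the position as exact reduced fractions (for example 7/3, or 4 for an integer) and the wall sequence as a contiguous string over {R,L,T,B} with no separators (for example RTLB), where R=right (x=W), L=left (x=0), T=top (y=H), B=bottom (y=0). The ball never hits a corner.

Final position: (9,8)
Wall sequence: LBR

1. t=3/2 → L at (0,11/2); v=(2,-3)
2. t=11/6 → B at (11/3,0); v=(2,3)
3. t=8/3 → R at (9,8); v=(-2,3)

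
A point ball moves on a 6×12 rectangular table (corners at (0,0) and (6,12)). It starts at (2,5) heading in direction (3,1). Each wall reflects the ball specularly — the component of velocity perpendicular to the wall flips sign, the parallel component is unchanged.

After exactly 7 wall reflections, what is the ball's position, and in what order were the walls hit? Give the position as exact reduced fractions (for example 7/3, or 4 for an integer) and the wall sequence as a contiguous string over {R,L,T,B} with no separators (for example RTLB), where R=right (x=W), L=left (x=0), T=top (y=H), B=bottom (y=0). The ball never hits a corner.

Final position: (0,23/3)
Wall sequence: RLRTLRL

1. t=4/3 → R at (6,19/3); v=(-3,1)
2. t=2 → L at (0,25/3); v=(3,1)
3. t=2 → R at (6,31/3); v=(-3,1)
4. t=5/3 → T at (1,12); v=(-3,-1)
5. t=1/3 → L at (0,35/3); v=(3,-1)
6. t=2 → R at (6,29/3); v=(-3,-1)
7. t=2 → L at (0,23/3); v=(3,-1)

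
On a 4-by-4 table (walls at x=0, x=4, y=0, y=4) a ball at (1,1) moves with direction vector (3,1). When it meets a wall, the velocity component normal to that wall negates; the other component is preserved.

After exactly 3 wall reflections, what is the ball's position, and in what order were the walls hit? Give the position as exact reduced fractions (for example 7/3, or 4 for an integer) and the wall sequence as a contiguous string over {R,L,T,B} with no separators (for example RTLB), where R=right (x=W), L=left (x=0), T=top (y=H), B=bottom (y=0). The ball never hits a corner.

1. t=1 → R at (4,2); v=(-3,1)
2. t=4/3 → L at (0,10/3); v=(3,1)
3. t=2/3 → T at (2,4); v=(3,-1)

Final position: (2,4)
Wall sequence: RLT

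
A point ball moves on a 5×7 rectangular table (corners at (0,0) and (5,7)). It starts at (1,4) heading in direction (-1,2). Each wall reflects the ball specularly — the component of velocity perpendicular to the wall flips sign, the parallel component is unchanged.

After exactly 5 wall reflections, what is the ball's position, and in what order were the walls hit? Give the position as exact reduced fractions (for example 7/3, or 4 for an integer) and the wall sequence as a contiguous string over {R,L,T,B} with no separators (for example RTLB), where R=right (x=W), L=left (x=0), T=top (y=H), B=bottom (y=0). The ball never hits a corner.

Final position: (5/2,7)
Wall sequence: LTBRT

1. t=1 → L at (0,6); v=(1,2)
2. t=1/2 → T at (1/2,7); v=(1,-2)
3. t=7/2 → B at (4,0); v=(1,2)
4. t=1 → R at (5,2); v=(-1,2)
5. t=5/2 → T at (5/2,7); v=(-1,-2)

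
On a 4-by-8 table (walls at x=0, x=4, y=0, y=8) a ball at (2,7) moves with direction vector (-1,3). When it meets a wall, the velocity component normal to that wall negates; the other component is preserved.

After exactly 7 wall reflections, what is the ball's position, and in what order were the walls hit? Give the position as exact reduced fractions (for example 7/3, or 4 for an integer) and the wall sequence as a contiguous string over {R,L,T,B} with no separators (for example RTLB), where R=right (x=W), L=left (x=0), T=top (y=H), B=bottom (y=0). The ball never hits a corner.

Final position: (0,5)
Wall sequence: TLBTRBL

1. t=1/3 → T at (5/3,8); v=(-1,-3)
2. t=5/3 → L at (0,3); v=(1,-3)
3. t=1 → B at (1,0); v=(1,3)
4. t=8/3 → T at (11/3,8); v=(1,-3)
5. t=1/3 → R at (4,7); v=(-1,-3)
6. t=7/3 → B at (5/3,0); v=(-1,3)
7. t=5/3 → L at (0,5); v=(1,3)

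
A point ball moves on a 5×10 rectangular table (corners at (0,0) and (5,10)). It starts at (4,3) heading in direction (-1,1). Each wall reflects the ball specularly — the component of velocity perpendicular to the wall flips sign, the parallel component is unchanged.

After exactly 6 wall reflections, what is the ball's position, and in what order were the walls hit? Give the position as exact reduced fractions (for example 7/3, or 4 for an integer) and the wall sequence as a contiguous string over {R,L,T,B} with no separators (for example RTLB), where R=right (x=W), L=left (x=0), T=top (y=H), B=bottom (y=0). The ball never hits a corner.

1. t=4 → L at (0,7); v=(1,1)
2. t=3 → T at (3,10); v=(1,-1)
3. t=2 → R at (5,8); v=(-1,-1)
4. t=5 → L at (0,3); v=(1,-1)
5. t=3 → B at (3,0); v=(1,1)
6. t=2 → R at (5,2); v=(-1,1)

Final position: (5,2)
Wall sequence: LTRLBR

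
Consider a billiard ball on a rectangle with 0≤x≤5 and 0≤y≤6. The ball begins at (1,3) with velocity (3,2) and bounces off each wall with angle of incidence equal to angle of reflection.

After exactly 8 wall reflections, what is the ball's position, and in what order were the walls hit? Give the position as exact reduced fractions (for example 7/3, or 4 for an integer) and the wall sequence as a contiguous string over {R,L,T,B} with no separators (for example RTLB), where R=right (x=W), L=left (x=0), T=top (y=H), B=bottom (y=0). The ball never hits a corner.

1. t=4/3 → R at (5,17/3); v=(-3,2)
2. t=1/6 → T at (9/2,6); v=(-3,-2)
3. t=3/2 → L at (0,3); v=(3,-2)
4. t=3/2 → B at (9/2,0); v=(3,2)
5. t=1/6 → R at (5,1/3); v=(-3,2)
6. t=5/3 → L at (0,11/3); v=(3,2)
7. t=7/6 → T at (7/2,6); v=(3,-2)
8. t=1/2 → R at (5,5); v=(-3,-2)

Final position: (5,5)
Wall sequence: RTLBRLTR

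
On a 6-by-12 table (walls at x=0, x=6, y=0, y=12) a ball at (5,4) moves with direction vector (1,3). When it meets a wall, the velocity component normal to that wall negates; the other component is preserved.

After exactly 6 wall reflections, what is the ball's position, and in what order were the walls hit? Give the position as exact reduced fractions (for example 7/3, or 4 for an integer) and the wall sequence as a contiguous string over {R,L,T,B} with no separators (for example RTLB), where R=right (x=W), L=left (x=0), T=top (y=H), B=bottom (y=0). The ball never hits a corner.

1. t=1 → R at (6,7); v=(-1,3)
2. t=5/3 → T at (13/3,12); v=(-1,-3)
3. t=4 → B at (1/3,0); v=(-1,3)
4. t=1/3 → L at (0,1); v=(1,3)
5. t=11/3 → T at (11/3,12); v=(1,-3)
6. t=7/3 → R at (6,5); v=(-1,-3)

Final position: (6,5)
Wall sequence: RTBLTR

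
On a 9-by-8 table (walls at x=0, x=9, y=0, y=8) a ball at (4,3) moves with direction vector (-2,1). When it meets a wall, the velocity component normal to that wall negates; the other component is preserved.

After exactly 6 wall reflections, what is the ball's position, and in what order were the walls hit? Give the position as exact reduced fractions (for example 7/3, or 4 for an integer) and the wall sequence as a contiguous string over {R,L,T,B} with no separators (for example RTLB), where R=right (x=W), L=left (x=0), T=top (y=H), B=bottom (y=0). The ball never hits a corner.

Final position: (9,5/2)
Wall sequence: LTRLBR

1. t=2 → L at (0,5); v=(2,1)
2. t=3 → T at (6,8); v=(2,-1)
3. t=3/2 → R at (9,13/2); v=(-2,-1)
4. t=9/2 → L at (0,2); v=(2,-1)
5. t=2 → B at (4,0); v=(2,1)
6. t=5/2 → R at (9,5/2); v=(-2,1)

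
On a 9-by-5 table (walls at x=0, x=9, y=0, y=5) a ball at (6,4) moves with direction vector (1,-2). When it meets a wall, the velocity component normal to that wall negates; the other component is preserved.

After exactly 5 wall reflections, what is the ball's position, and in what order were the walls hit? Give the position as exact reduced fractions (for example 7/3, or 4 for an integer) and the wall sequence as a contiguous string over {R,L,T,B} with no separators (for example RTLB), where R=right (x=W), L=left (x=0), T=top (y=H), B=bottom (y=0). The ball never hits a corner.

Final position: (5/2,5)
Wall sequence: BRTBT

1. t=2 → B at (8,0); v=(1,2)
2. t=1 → R at (9,2); v=(-1,2)
3. t=3/2 → T at (15/2,5); v=(-1,-2)
4. t=5/2 → B at (5,0); v=(-1,2)
5. t=5/2 → T at (5/2,5); v=(-1,-2)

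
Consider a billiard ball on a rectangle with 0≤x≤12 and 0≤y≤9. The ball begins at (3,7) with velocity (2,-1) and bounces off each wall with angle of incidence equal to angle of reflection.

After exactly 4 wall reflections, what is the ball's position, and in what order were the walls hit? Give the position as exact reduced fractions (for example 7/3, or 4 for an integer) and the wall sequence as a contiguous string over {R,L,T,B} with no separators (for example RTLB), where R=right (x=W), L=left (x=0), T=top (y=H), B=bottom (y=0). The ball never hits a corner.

1. t=9/2 → R at (12,5/2); v=(-2,-1)
2. t=5/2 → B at (7,0); v=(-2,1)
3. t=7/2 → L at (0,7/2); v=(2,1)
4. t=11/2 → T at (11,9); v=(2,-1)

Final position: (11,9)
Wall sequence: RBLT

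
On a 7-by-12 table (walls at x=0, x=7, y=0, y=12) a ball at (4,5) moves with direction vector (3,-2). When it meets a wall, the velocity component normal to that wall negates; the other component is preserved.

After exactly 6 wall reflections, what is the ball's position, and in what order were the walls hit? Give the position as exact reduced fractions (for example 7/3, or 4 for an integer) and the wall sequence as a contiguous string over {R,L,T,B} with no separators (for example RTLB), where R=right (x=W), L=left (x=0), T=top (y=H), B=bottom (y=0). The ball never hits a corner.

Final position: (3/2,12)
Wall sequence: RBLRLT

1. t=1 → R at (7,3); v=(-3,-2)
2. t=3/2 → B at (5/2,0); v=(-3,2)
3. t=5/6 → L at (0,5/3); v=(3,2)
4. t=7/3 → R at (7,19/3); v=(-3,2)
5. t=7/3 → L at (0,11); v=(3,2)
6. t=1/2 → T at (3/2,12); v=(3,-2)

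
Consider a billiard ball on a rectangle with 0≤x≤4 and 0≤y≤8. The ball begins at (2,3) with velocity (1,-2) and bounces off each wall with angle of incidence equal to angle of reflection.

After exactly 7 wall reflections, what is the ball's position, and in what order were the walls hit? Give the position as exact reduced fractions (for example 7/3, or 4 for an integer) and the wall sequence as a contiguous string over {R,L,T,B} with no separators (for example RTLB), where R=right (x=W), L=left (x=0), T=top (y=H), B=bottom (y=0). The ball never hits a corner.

1. t=3/2 → B at (7/2,0); v=(1,2)
2. t=1/2 → R at (4,1); v=(-1,2)
3. t=7/2 → T at (1/2,8); v=(-1,-2)
4. t=1/2 → L at (0,7); v=(1,-2)
5. t=7/2 → B at (7/2,0); v=(1,2)
6. t=1/2 → R at (4,1); v=(-1,2)
7. t=7/2 → T at (1/2,8); v=(-1,-2)

Final position: (1/2,8)
Wall sequence: BRTLBRT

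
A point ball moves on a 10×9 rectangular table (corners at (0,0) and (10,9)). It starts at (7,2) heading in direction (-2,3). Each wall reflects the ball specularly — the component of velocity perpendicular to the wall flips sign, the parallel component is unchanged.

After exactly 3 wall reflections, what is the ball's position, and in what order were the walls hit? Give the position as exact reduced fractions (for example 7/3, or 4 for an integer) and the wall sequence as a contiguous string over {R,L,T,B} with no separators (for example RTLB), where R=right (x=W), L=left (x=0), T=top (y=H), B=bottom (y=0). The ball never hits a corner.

1. t=7/3 → T at (7/3,9); v=(-2,-3)
2. t=7/6 → L at (0,11/2); v=(2,-3)
3. t=11/6 → B at (11/3,0); v=(2,3)

Final position: (11/3,0)
Wall sequence: TLB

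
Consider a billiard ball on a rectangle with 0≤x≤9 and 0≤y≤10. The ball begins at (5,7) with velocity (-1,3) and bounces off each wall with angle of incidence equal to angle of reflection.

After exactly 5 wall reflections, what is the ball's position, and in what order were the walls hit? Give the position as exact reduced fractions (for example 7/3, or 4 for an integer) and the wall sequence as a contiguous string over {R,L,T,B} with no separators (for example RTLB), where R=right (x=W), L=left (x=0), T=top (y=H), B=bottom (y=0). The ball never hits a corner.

1. t=1 → T at (4,10); v=(-1,-3)
2. t=10/3 → B at (2/3,0); v=(-1,3)
3. t=2/3 → L at (0,2); v=(1,3)
4. t=8/3 → T at (8/3,10); v=(1,-3)
5. t=10/3 → B at (6,0); v=(1,3)

Final position: (6,0)
Wall sequence: TBLTB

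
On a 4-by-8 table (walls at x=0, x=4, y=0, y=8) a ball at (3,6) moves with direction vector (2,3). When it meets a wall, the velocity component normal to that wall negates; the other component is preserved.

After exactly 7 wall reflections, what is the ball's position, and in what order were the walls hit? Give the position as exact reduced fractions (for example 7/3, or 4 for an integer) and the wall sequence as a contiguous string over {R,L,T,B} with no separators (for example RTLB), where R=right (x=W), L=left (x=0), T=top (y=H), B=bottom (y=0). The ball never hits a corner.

Final position: (0,13/2)
Wall sequence: RTLBRTL

1. t=1/2 → R at (4,15/2); v=(-2,3)
2. t=1/6 → T at (11/3,8); v=(-2,-3)
3. t=11/6 → L at (0,5/2); v=(2,-3)
4. t=5/6 → B at (5/3,0); v=(2,3)
5. t=7/6 → R at (4,7/2); v=(-2,3)
6. t=3/2 → T at (1,8); v=(-2,-3)
7. t=1/2 → L at (0,13/2); v=(2,-3)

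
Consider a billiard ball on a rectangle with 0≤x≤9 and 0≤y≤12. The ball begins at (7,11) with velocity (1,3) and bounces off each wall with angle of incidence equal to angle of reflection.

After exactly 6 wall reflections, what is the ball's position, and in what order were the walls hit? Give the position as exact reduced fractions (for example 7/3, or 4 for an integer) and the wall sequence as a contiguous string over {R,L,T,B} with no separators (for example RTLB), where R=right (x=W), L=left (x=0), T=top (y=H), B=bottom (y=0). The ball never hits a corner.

Final position: (4/3,0)
Wall sequence: TRBTLB

1. t=1/3 → T at (22/3,12); v=(1,-3)
2. t=5/3 → R at (9,7); v=(-1,-3)
3. t=7/3 → B at (20/3,0); v=(-1,3)
4. t=4 → T at (8/3,12); v=(-1,-3)
5. t=8/3 → L at (0,4); v=(1,-3)
6. t=4/3 → B at (4/3,0); v=(1,3)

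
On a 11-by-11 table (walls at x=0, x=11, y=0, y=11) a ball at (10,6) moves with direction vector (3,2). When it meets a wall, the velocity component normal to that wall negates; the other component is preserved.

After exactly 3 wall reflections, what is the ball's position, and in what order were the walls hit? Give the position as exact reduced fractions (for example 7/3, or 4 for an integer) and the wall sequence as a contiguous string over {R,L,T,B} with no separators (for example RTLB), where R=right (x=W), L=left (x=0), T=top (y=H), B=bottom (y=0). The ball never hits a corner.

1. t=1/3 → R at (11,20/3); v=(-3,2)
2. t=13/6 → T at (9/2,11); v=(-3,-2)
3. t=3/2 → L at (0,8); v=(3,-2)

Final position: (0,8)
Wall sequence: RTL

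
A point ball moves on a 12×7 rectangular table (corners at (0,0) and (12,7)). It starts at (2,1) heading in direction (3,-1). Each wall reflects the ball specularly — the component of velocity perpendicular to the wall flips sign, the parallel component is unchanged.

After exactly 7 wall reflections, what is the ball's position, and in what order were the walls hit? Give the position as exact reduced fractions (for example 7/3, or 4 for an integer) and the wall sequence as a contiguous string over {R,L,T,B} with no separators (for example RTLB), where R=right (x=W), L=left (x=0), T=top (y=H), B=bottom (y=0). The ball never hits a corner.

Final position: (0,1/3)
Wall sequence: BRLTRBL

1. t=1 → B at (5,0); v=(3,1)
2. t=7/3 → R at (12,7/3); v=(-3,1)
3. t=4 → L at (0,19/3); v=(3,1)
4. t=2/3 → T at (2,7); v=(3,-1)
5. t=10/3 → R at (12,11/3); v=(-3,-1)
6. t=11/3 → B at (1,0); v=(-3,1)
7. t=1/3 → L at (0,1/3); v=(3,1)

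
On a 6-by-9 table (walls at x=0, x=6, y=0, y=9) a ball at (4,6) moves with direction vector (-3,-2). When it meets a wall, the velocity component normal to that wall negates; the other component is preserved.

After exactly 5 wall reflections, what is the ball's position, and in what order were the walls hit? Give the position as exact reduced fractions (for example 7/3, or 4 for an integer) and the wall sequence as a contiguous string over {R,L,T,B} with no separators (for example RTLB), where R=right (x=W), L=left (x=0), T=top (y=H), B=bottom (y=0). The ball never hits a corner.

1. t=4/3 → L at (0,10/3); v=(3,-2)
2. t=5/3 → B at (5,0); v=(3,2)
3. t=1/3 → R at (6,2/3); v=(-3,2)
4. t=2 → L at (0,14/3); v=(3,2)
5. t=2 → R at (6,26/3); v=(-3,2)

Final position: (6,26/3)
Wall sequence: LBRLR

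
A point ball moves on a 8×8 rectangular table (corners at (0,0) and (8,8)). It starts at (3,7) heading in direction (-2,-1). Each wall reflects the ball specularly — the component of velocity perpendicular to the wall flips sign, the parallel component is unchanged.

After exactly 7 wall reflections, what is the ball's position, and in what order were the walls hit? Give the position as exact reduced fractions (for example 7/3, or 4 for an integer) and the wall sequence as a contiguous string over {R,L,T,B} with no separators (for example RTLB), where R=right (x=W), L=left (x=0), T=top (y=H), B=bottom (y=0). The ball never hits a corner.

Final position: (0,11/2)
Wall sequence: LRBLRTL

1. t=3/2 → L at (0,11/2); v=(2,-1)
2. t=4 → R at (8,3/2); v=(-2,-1)
3. t=3/2 → B at (5,0); v=(-2,1)
4. t=5/2 → L at (0,5/2); v=(2,1)
5. t=4 → R at (8,13/2); v=(-2,1)
6. t=3/2 → T at (5,8); v=(-2,-1)
7. t=5/2 → L at (0,11/2); v=(2,-1)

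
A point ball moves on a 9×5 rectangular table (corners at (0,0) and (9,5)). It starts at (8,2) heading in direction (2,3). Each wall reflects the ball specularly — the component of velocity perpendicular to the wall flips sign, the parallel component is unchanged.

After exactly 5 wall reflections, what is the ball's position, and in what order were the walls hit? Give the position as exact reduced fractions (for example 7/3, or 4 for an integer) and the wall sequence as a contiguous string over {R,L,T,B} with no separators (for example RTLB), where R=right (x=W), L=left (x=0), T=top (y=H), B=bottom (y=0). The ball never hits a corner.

1. t=1/2 → R at (9,7/2); v=(-2,3)
2. t=1/2 → T at (8,5); v=(-2,-3)
3. t=5/3 → B at (14/3,0); v=(-2,3)
4. t=5/3 → T at (4/3,5); v=(-2,-3)
5. t=2/3 → L at (0,3); v=(2,-3)

Final position: (0,3)
Wall sequence: RTBTL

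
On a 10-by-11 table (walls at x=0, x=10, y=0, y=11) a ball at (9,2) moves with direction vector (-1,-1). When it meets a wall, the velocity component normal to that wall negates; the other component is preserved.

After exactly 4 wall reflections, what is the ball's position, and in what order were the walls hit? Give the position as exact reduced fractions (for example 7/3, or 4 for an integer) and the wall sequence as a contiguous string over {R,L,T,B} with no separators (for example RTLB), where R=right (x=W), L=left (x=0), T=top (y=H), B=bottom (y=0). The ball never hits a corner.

Final position: (10,5)
Wall sequence: BLTR

1. t=2 → B at (7,0); v=(-1,1)
2. t=7 → L at (0,7); v=(1,1)
3. t=4 → T at (4,11); v=(1,-1)
4. t=6 → R at (10,5); v=(-1,-1)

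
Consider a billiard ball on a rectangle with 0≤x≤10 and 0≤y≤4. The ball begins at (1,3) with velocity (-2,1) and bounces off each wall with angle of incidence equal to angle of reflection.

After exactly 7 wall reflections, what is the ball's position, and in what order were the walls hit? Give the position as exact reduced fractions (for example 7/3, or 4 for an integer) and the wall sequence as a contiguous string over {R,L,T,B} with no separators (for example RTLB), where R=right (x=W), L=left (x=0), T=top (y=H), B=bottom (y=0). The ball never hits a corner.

1. t=1/2 → L at (0,7/2); v=(2,1)
2. t=1/2 → T at (1,4); v=(2,-1)
3. t=4 → B at (9,0); v=(2,1)
4. t=1/2 → R at (10,1/2); v=(-2,1)
5. t=7/2 → T at (3,4); v=(-2,-1)
6. t=3/2 → L at (0,5/2); v=(2,-1)
7. t=5/2 → B at (5,0); v=(2,1)

Final position: (5,0)
Wall sequence: LTBRTLB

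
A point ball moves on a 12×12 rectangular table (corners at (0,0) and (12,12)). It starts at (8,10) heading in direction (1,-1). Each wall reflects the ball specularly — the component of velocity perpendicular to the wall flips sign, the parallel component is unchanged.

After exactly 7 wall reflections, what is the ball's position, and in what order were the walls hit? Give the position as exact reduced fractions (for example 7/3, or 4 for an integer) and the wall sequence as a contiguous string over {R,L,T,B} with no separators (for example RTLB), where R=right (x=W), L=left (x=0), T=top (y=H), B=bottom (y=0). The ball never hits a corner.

Final position: (0,6)
Wall sequence: RBLTRBL

1. t=4 → R at (12,6); v=(-1,-1)
2. t=6 → B at (6,0); v=(-1,1)
3. t=6 → L at (0,6); v=(1,1)
4. t=6 → T at (6,12); v=(1,-1)
5. t=6 → R at (12,6); v=(-1,-1)
6. t=6 → B at (6,0); v=(-1,1)
7. t=6 → L at (0,6); v=(1,1)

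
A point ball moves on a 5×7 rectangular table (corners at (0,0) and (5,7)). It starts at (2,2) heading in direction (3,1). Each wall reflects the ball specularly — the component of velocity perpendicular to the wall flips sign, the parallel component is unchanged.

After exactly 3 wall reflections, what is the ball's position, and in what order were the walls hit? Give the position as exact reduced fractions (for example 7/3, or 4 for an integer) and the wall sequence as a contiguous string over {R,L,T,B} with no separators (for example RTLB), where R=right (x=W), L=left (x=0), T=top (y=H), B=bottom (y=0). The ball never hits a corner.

Final position: (5,19/3)
Wall sequence: RLR

1. t=1 → R at (5,3); v=(-3,1)
2. t=5/3 → L at (0,14/3); v=(3,1)
3. t=5/3 → R at (5,19/3); v=(-3,1)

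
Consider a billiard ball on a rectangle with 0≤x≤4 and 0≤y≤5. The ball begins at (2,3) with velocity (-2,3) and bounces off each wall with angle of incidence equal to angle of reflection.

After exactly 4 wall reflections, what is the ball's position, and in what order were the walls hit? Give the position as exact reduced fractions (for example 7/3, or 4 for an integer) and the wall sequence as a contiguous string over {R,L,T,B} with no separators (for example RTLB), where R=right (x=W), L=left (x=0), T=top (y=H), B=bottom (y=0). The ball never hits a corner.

Final position: (4,2)
Wall sequence: TLBR

1. t=2/3 → T at (2/3,5); v=(-2,-3)
2. t=1/3 → L at (0,4); v=(2,-3)
3. t=4/3 → B at (8/3,0); v=(2,3)
4. t=2/3 → R at (4,2); v=(-2,3)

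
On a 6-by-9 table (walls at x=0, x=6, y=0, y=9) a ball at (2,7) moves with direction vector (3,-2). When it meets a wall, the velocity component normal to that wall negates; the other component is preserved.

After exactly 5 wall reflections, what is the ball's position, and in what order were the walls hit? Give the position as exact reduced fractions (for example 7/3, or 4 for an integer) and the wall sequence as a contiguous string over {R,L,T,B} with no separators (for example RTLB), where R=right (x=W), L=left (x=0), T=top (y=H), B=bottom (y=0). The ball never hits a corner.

Final position: (0,23/3)
Wall sequence: RLBRL

1. t=4/3 → R at (6,13/3); v=(-3,-2)
2. t=2 → L at (0,1/3); v=(3,-2)
3. t=1/6 → B at (1/2,0); v=(3,2)
4. t=11/6 → R at (6,11/3); v=(-3,2)
5. t=2 → L at (0,23/3); v=(3,2)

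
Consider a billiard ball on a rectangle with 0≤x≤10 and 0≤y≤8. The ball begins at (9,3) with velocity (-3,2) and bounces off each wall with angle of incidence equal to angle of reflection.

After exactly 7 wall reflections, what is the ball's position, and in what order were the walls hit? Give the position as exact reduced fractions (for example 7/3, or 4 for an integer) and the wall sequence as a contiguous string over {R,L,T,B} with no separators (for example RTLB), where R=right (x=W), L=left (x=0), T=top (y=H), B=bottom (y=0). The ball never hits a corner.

Final position: (10,3)
Wall sequence: TLRBLTR

1. t=5/2 → T at (3/2,8); v=(-3,-2)
2. t=1/2 → L at (0,7); v=(3,-2)
3. t=10/3 → R at (10,1/3); v=(-3,-2)
4. t=1/6 → B at (19/2,0); v=(-3,2)
5. t=19/6 → L at (0,19/3); v=(3,2)
6. t=5/6 → T at (5/2,8); v=(3,-2)
7. t=5/2 → R at (10,3); v=(-3,-2)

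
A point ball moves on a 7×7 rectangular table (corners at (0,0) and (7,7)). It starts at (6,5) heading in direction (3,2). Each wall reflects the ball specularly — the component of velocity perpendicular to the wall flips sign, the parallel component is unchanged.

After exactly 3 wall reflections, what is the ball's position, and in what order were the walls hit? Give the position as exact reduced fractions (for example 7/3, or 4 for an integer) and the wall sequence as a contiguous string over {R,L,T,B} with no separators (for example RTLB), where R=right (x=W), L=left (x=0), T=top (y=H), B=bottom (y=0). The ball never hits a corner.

1. t=1/3 → R at (7,17/3); v=(-3,2)
2. t=2/3 → T at (5,7); v=(-3,-2)
3. t=5/3 → L at (0,11/3); v=(3,-2)

Final position: (0,11/3)
Wall sequence: RTL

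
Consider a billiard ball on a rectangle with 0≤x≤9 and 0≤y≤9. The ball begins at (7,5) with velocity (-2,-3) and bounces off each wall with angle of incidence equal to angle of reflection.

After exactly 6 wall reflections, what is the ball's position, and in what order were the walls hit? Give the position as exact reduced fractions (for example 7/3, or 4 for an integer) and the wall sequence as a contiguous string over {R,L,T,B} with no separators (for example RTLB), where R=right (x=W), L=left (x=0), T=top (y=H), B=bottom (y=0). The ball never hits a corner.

1. t=5/3 → B at (11/3,0); v=(-2,3)
2. t=11/6 → L at (0,11/2); v=(2,3)
3. t=7/6 → T at (7/3,9); v=(2,-3)
4. t=3 → B at (25/3,0); v=(2,3)
5. t=1/3 → R at (9,1); v=(-2,3)
6. t=8/3 → T at (11/3,9); v=(-2,-3)

Final position: (11/3,9)
Wall sequence: BLTBRT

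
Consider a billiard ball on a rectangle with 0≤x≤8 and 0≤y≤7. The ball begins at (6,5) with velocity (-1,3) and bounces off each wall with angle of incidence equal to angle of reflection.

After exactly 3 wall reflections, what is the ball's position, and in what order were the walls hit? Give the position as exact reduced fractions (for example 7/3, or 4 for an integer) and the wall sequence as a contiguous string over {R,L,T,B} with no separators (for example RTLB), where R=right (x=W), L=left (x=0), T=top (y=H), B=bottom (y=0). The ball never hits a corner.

Final position: (2/3,7)
Wall sequence: TBT

1. t=2/3 → T at (16/3,7); v=(-1,-3)
2. t=7/3 → B at (3,0); v=(-1,3)
3. t=7/3 → T at (2/3,7); v=(-1,-3)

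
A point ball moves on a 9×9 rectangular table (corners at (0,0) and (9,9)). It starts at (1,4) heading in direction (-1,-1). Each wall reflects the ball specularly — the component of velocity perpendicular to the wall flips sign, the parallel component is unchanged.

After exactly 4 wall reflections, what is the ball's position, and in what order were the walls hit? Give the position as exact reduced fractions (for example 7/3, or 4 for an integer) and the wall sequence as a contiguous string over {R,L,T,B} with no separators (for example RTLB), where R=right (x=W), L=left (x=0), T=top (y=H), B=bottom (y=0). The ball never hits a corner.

1. t=1 → L at (0,3); v=(1,-1)
2. t=3 → B at (3,0); v=(1,1)
3. t=6 → R at (9,6); v=(-1,1)
4. t=3 → T at (6,9); v=(-1,-1)

Final position: (6,9)
Wall sequence: LBRT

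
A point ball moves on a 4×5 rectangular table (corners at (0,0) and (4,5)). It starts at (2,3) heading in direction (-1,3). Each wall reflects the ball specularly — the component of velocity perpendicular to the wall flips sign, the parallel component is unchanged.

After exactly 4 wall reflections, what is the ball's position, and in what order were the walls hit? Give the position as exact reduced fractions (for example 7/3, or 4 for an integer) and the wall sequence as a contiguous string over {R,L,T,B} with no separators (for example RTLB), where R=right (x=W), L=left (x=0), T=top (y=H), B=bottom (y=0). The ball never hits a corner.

1. t=2/3 → T at (4/3,5); v=(-1,-3)
2. t=4/3 → L at (0,1); v=(1,-3)
3. t=1/3 → B at (1/3,0); v=(1,3)
4. t=5/3 → T at (2,5); v=(1,-3)

Final position: (2,5)
Wall sequence: TLBT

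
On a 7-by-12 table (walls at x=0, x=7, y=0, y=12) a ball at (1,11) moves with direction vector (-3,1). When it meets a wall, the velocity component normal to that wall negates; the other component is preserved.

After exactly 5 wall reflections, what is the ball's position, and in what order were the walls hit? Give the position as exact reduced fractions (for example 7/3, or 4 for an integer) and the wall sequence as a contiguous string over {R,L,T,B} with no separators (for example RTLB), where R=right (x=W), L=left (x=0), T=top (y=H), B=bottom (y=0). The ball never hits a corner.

Final position: (7,17/3)
Wall sequence: LTRLR

1. t=1/3 → L at (0,34/3); v=(3,1)
2. t=2/3 → T at (2,12); v=(3,-1)
3. t=5/3 → R at (7,31/3); v=(-3,-1)
4. t=7/3 → L at (0,8); v=(3,-1)
5. t=7/3 → R at (7,17/3); v=(-3,-1)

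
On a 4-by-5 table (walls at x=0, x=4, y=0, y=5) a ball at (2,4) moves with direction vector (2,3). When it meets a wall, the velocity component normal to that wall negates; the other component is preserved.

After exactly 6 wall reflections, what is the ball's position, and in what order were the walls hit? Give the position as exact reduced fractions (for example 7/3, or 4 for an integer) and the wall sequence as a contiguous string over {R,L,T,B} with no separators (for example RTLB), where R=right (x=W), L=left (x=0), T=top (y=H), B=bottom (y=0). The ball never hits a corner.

1. t=1/3 → T at (8/3,5); v=(2,-3)
2. t=2/3 → R at (4,3); v=(-2,-3)
3. t=1 → B at (2,0); v=(-2,3)
4. t=1 → L at (0,3); v=(2,3)
5. t=2/3 → T at (4/3,5); v=(2,-3)
6. t=4/3 → R at (4,1); v=(-2,-3)

Final position: (4,1)
Wall sequence: TRBLTR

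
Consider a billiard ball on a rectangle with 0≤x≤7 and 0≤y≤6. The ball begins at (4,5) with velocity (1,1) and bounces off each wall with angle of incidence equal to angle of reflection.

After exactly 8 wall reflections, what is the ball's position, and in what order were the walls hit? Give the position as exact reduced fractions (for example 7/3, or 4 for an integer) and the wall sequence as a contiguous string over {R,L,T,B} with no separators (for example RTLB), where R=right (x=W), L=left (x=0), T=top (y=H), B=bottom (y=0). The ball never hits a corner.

1. t=1 → T at (5,6); v=(1,-1)
2. t=2 → R at (7,4); v=(-1,-1)
3. t=4 → B at (3,0); v=(-1,1)
4. t=3 → L at (0,3); v=(1,1)
5. t=3 → T at (3,6); v=(1,-1)
6. t=4 → R at (7,2); v=(-1,-1)
7. t=2 → B at (5,0); v=(-1,1)
8. t=5 → L at (0,5); v=(1,1)

Final position: (0,5)
Wall sequence: TRBLTRBL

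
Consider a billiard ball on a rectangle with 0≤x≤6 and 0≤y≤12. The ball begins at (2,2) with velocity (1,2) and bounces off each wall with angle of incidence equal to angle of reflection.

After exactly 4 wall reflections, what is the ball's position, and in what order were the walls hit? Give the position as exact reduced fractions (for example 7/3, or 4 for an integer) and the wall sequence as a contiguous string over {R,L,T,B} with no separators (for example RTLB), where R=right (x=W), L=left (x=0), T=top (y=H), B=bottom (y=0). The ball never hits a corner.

1. t=4 → R at (6,10); v=(-1,2)
2. t=1 → T at (5,12); v=(-1,-2)
3. t=5 → L at (0,2); v=(1,-2)
4. t=1 → B at (1,0); v=(1,2)

Final position: (1,0)
Wall sequence: RTLB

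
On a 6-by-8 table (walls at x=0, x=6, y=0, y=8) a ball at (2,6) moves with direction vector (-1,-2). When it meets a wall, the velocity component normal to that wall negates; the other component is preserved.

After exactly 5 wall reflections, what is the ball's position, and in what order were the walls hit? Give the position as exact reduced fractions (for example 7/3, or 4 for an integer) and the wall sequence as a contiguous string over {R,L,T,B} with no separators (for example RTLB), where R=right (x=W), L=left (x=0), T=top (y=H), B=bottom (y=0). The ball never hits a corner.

Final position: (3,0)
Wall sequence: LBTRB

1. t=2 → L at (0,2); v=(1,-2)
2. t=1 → B at (1,0); v=(1,2)
3. t=4 → T at (5,8); v=(1,-2)
4. t=1 → R at (6,6); v=(-1,-2)
5. t=3 → B at (3,0); v=(-1,2)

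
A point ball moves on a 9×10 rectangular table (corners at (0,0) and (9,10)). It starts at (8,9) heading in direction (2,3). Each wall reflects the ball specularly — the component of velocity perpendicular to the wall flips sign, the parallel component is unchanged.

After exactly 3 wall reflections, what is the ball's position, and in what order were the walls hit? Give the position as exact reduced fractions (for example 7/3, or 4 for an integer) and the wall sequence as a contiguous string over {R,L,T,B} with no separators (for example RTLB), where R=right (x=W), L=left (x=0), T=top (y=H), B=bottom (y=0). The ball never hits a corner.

Final position: (8/3,0)
Wall sequence: TRB

1. t=1/3 → T at (26/3,10); v=(2,-3)
2. t=1/6 → R at (9,19/2); v=(-2,-3)
3. t=19/6 → B at (8/3,0); v=(-2,3)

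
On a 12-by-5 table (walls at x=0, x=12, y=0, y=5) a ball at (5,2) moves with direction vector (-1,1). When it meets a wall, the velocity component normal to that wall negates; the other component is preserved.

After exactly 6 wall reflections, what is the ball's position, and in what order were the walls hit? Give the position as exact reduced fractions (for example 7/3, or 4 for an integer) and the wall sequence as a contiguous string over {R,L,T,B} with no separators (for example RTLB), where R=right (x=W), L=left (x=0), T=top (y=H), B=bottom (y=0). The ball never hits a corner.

Final position: (11,0)
Wall sequence: TLBTRB

1. t=3 → T at (2,5); v=(-1,-1)
2. t=2 → L at (0,3); v=(1,-1)
3. t=3 → B at (3,0); v=(1,1)
4. t=5 → T at (8,5); v=(1,-1)
5. t=4 → R at (12,1); v=(-1,-1)
6. t=1 → B at (11,0); v=(-1,1)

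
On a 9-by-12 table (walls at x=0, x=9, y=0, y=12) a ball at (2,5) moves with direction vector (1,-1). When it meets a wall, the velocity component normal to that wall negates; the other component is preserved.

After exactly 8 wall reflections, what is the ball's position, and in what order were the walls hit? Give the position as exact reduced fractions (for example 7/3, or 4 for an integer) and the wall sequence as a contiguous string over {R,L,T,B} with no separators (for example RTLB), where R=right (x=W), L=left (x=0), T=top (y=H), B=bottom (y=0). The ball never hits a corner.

1. t=5 → B at (7,0); v=(1,1)
2. t=2 → R at (9,2); v=(-1,1)
3. t=9 → L at (0,11); v=(1,1)
4. t=1 → T at (1,12); v=(1,-1)
5. t=8 → R at (9,4); v=(-1,-1)
6. t=4 → B at (5,0); v=(-1,1)
7. t=5 → L at (0,5); v=(1,1)
8. t=7 → T at (7,12); v=(1,-1)

Final position: (7,12)
Wall sequence: BRLTRBLT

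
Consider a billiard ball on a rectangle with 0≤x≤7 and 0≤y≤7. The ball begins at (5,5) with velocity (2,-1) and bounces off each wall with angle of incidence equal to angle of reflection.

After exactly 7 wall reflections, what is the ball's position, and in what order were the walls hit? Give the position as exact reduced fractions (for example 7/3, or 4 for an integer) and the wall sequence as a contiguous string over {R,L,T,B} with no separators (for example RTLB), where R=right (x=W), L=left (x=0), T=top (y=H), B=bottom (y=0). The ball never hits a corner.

Final position: (7,4)
Wall sequence: RLBRLTR

1. t=1 → R at (7,4); v=(-2,-1)
2. t=7/2 → L at (0,1/2); v=(2,-1)
3. t=1/2 → B at (1,0); v=(2,1)
4. t=3 → R at (7,3); v=(-2,1)
5. t=7/2 → L at (0,13/2); v=(2,1)
6. t=1/2 → T at (1,7); v=(2,-1)
7. t=3 → R at (7,4); v=(-2,-1)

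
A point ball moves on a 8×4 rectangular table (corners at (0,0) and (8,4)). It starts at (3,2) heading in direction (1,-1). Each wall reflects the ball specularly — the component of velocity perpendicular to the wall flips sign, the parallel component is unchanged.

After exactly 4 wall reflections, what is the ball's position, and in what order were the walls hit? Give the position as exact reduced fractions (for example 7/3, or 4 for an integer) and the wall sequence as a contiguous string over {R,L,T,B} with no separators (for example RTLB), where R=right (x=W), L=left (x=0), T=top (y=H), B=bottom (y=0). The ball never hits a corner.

Final position: (3,0)
Wall sequence: BRTB

1. t=2 → B at (5,0); v=(1,1)
2. t=3 → R at (8,3); v=(-1,1)
3. t=1 → T at (7,4); v=(-1,-1)
4. t=4 → B at (3,0); v=(-1,1)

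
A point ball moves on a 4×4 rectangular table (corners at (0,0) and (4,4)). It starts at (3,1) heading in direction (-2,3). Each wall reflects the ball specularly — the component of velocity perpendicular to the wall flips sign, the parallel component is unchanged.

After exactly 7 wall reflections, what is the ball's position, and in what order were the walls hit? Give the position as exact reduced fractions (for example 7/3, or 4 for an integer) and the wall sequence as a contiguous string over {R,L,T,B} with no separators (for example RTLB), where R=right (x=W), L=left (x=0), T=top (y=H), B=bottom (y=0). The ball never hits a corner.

Final position: (0,3/2)
Wall sequence: TLBRTBL

1. t=1 → T at (1,4); v=(-2,-3)
2. t=1/2 → L at (0,5/2); v=(2,-3)
3. t=5/6 → B at (5/3,0); v=(2,3)
4. t=7/6 → R at (4,7/2); v=(-2,3)
5. t=1/6 → T at (11/3,4); v=(-2,-3)
6. t=4/3 → B at (1,0); v=(-2,3)
7. t=1/2 → L at (0,3/2); v=(2,3)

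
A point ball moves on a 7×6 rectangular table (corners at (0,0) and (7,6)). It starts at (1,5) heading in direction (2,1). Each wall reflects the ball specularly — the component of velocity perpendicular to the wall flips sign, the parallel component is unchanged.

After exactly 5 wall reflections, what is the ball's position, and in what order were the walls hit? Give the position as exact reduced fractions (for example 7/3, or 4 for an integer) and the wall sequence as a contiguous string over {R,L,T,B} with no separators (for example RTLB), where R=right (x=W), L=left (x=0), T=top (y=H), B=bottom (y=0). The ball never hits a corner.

1. t=1 → T at (3,6); v=(2,-1)
2. t=2 → R at (7,4); v=(-2,-1)
3. t=7/2 → L at (0,1/2); v=(2,-1)
4. t=1/2 → B at (1,0); v=(2,1)
5. t=3 → R at (7,3); v=(-2,1)

Final position: (7,3)
Wall sequence: TRLBR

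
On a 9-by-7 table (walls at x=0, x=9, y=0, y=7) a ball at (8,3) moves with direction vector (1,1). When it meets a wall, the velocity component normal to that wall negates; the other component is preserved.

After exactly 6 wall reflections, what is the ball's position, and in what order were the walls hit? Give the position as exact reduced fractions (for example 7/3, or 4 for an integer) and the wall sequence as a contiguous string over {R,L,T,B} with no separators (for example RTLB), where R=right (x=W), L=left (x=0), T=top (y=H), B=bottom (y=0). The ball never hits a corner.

Final position: (9,6)
Wall sequence: RTLBTR

1. t=1 → R at (9,4); v=(-1,1)
2. t=3 → T at (6,7); v=(-1,-1)
3. t=6 → L at (0,1); v=(1,-1)
4. t=1 → B at (1,0); v=(1,1)
5. t=7 → T at (8,7); v=(1,-1)
6. t=1 → R at (9,6); v=(-1,-1)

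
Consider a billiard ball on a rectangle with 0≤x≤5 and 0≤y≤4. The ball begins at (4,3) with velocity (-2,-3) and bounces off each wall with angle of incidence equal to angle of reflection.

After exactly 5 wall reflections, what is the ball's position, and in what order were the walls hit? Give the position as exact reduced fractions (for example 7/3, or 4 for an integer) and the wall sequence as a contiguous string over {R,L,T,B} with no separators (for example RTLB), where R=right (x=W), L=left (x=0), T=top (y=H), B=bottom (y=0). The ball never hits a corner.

1. t=1 → B at (2,0); v=(-2,3)
2. t=1 → L at (0,3); v=(2,3)
3. t=1/3 → T at (2/3,4); v=(2,-3)
4. t=4/3 → B at (10/3,0); v=(2,3)
5. t=5/6 → R at (5,5/2); v=(-2,3)

Final position: (5,5/2)
Wall sequence: BLTBR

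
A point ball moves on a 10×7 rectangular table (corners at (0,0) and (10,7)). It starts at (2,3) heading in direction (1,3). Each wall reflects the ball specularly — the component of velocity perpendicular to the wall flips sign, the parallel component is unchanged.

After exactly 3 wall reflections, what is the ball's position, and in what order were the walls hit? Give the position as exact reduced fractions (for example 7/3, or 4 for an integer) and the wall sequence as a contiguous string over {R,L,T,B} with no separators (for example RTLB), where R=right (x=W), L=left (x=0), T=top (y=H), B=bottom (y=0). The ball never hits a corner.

1. t=4/3 → T at (10/3,7); v=(1,-3)
2. t=7/3 → B at (17/3,0); v=(1,3)
3. t=7/3 → T at (8,7); v=(1,-3)

Final position: (8,7)
Wall sequence: TBT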